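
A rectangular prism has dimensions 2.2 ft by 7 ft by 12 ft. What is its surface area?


Shape: rectangular prism
l = 2.2 ft, w = 7 ft, h = 12 ft
Formula: SA = 2(lw + lh + wh)
lw = 15.4, lh = 26.4, wh = 84
lw + lh + wh = 125.8
SA = 2 * 125.8
SA = 251.6
251.6 ft^2


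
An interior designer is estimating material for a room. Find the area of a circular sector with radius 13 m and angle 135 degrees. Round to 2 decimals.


Shape: circular sector
Radius r = 13 m, Angle = 135 degrees
Formula: A = (angle/360) * pi * r^2
r^2 = 169
Fraction of circle = 135/360
A = (135/360) * pi * 169
A = 63.375 * pi
A = 199.1
199.1 m^2


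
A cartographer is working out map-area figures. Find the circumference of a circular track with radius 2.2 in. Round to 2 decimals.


Shape: circle
Radius r = 2.2 in
Formula: C = 2 * pi * r
C = 2 * pi * 2.2
C = 4.4 * pi
C = 13.82
13.82 in


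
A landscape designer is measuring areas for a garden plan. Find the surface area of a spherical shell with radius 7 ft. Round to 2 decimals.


Shape: sphere
Radius r = 7 ft
Formula: SA = 4 * pi * r^2
r^2 = 49
SA = 4 * pi * 49
SA = 196 * pi
SA = 615.75
615.75 ft^2


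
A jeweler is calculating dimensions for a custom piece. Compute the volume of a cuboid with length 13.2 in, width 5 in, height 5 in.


Shape: rectangular prism
l = 13.2 in, w = 5 in, h = 5 in
Formula: V = l * w * h
V = 13.2 * 5 * 5
V = 66 * 5
V = 330
330 in^3


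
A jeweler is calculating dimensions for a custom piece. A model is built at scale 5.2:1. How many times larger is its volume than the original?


Linear scale factor k = 5.2
Rule: under a linear scaling by k, volumes scale by k^3.
k^3 = 5.2 * 5.2 * 5.2
k^3 = 27.04 * 5.2
k^3 = 140.608
Volume scales by a factor of 140.608.
140.608 (dimensionless)


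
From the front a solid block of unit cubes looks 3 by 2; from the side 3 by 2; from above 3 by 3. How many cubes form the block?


Orthographic views of a solid rectangular block:
Front view 3 x 2 -> length = 3, height = 2
Side view 3 x 2 -> width = 3, height = 2 (consistent)
Top view 3 x 3 -> confirms length = 3, width = 3
The block is 3 x 3 x 2.
Total unit cubes = 3 * 3 * 2 = 18
18 unit cubes


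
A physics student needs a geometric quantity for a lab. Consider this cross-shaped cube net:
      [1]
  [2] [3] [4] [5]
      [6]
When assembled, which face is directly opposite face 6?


Net: cross layout. Take square 3 as the base (bottom).
Fold the four squares in the horizontal row up around 3: 2 -> left, 4 -> right, 5 wraps to the top.
Fold 1 and 6 up from 3: 1 -> back, 6 -> front.
Opposite pairs are therefore: (1, 6), (2, 4), (3, 5).
Face 6 is opposite face 1.
face 1


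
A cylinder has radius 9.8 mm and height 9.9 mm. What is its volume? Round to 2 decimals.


Shape: cylinder
Radius r = 9.8 mm, Height h = 9.9 mm
Formula: V = pi * r^2 * h
r^2 = 96.04
V = pi * 96.04 * 9.9
V = 950.796 * pi
V = 2987.01
2987.01 mm^3


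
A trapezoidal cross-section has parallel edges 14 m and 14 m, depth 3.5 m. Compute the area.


Shape: trapezoid
Parallel sides a = 14 m, b = 14 m; Height h = 3.5 m
Formula: A = (a + b) * h / 2
a + b = 14 + 14 = 28
A = 28 * 3.5 / 2
A = 98 / 2
A = 49
49 m^2


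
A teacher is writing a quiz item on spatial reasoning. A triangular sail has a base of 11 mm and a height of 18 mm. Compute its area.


Shape: triangle
Base b = 11 mm, Height h = 18 mm
Formula: A = (1/2) * b * h
A = 0.5 * 11 * 18
A = 0.5 * 198
A = 99
99 mm^2


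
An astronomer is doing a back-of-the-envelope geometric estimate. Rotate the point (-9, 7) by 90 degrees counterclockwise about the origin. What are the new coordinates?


Transformation: rotation about the origin
Original point: (-9, 7)
Rule for 90 deg counterclockwise: (x, y) -> (-y, x)
Apply: (-9, 7) -> (-7, -9)
(-7, -9)


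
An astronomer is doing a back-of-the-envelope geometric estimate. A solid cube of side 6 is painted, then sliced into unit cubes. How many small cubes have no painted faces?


Large cube: 6 x 6 x 6, cut into unit cubes.
n = 6, so n - 2 = 4
Unpainted cubes form the interior (n - 2)^3 block.
(n - 2)^3 = 4^3 = 64
64 unit cubes


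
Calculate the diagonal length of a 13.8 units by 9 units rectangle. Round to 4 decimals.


Shape: rectangle (diagonal via Pythagoras)
Sides: 13.8 units and 9 units
Formula: d = sqrt(l^2 + w^2)
l^2 = 190.44, w^2 = 81
l^2 + w^2 = 271.44
d = sqrt(271.44)
d = 16.4754
16.4754 units


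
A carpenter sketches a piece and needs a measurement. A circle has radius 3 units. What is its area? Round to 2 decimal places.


Shape: circle
Radius r = 3 units
Formula: A = pi * r^2
r^2 = 3^2 = 9
A = pi * 9
A = 28.27
28.27 units^2


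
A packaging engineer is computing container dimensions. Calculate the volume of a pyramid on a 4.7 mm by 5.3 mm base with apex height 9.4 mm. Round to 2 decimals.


Shape: rectangular pyramid
Base: 4.7 mm x 5.3 mm, Height h = 9.4 mm
Formula: V = (1/3) * base_area * h
base_area = 4.7 * 5.3 = 24.91
base_area * h = 24.91 * 9.4 = 234.154
V = 234.154 / 3
V = 78.05
78.05 mm^3


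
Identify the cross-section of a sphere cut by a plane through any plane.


Solid: sphere
Cutting plane: through any plane
Visualize the intersection of the plane with the solid's surface.
The boundary of the cut region is a circle.
circle


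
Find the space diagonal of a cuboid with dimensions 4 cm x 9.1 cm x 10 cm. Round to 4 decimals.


Shape: rectangular box (space diagonal)
l = 4 cm, w = 9.1 cm, h = 10 cm
Visualize: the diagonal of the base, then a right triangle with that diagonal and the height.
Formula: d = sqrt(l^2 + w^2 + h^2)
l^2 + w^2 + h^2 = 16 + 82.81 + 100 = 198.81
d = sqrt(198.81)
d = 14.1
14.1 cm


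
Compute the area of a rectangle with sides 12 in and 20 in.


Shape: rectangle
Length l = 12 in, Width w = 20 in
Formula: A = l * w
A = 12 * 20
A = 240
240 in^2


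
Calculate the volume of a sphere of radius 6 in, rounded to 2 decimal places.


Shape: sphere
Radius r = 6 in
Formula: V = (4/3) * pi * r^3
r^3 = 216
(4/3) * 216 = 288
V = 288 * pi
V = 904.78
904.78 in^3


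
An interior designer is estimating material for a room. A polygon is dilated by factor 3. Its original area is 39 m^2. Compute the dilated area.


Linear scale factor k = 3
Original area = 39 m^2
Rule: under a linear scaling by k, areas scale by k^2.
k^2 = 3^2 = 9
New area = 39 * 9
New area = 351
351 m^2


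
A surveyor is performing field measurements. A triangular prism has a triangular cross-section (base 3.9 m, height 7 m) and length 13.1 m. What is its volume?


Shape: triangular prism
Triangle base = 3.9 m, triangle height = 7 m, prism length L = 13.1 m
Formula: V = (1/2 * b * h_tri) * L
Cross-section area = 0.5 * 3.9 * 7 = 13.65
V = 13.65 * 13.1
V = 178.815
178.815 m^3


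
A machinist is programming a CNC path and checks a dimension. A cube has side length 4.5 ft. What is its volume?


Shape: cube
Side s = 4.5 ft
Formula: V = s^3
V = 4.5 * 4.5 * 4.5
V = 20.25 * 4.5
V = 91.125
91.125 ft^3


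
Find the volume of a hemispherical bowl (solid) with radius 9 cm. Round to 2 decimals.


Shape: hemisphere (half of a sphere)
Radius r = 9 cm
Formula: V = (1/2) * (4/3) * pi * r^3 = (2/3) * pi * r^3
r^3 = 729
(2/3) * 729 = 486
V = 486 * pi
V = 1526.81
1526.81 cm^3


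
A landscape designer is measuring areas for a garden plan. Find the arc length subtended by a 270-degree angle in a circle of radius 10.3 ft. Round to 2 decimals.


Shape: circular arc
Radius r = 10.3 ft, Angle = 270 degrees
Formula: L = (angle/360) * 2 * pi * r
2 * pi * r = 20.6 * pi
L = (270/360) * 20.6 * pi
L = 15.45 * pi
L = 48.54
48.54 ft


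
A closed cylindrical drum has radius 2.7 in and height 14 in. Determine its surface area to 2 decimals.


Shape: closed cylinder
Radius r = 2.7 in, Height h = 14 in
Formula: SA = 2*pi*r^2 + 2*pi*r*h = 2*pi*r*(r + h)
r + h = 16.7
2 * r * (r + h) = 2 * 2.7 * 16.7 = 90.18
SA = 90.18 * pi
SA = 283.31
283.31 in^2


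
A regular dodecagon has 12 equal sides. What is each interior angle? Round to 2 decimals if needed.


Shape: regular dodecagon (12 sides)
Formula: interior angle = (n - 2) * 180 / n
(n - 2) = 10
(n - 2) * 180 = 1800
angle = 1800 / 12
angle = 150
150 degrees


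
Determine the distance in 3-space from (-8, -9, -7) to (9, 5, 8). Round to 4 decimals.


3D distance between two points
P1 = (-8, -9, -7), P2 = (9, 5, 8)
Formula: d = sqrt((x2-x1)^2 + (y2-y1)^2 + (z2-z1)^2)
dx = 9 - -8 = 17
dy = 5 - -9 = 14
dz = 8 - -7 = 15
dx^2 + dy^2 + dz^2 = 289 + 196 + 225 = 710
d = sqrt(710)
d = 26.6458
26.6458 units


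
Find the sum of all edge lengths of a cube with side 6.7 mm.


Shape: cube
Side s = 6.7 mm
A cube has 12 edges, all equal.
Formula: total edge length = 12 * s
Total = 12 * 6.7
Total = 80.4
80.4 mm


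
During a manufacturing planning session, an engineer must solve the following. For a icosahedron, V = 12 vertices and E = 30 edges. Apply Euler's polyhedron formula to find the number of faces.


Polyhedron: icosahedron
Euler's formula for convex polyhedra: V - E + F = 2
Given: V = 12 vertices and E = 30 edges
Solve for F:
F = 2 + E - V = 2 + 30 - 12 = 20
20 faces


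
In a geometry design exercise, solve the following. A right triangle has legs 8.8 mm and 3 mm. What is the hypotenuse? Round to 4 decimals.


Shape: right triangle
Legs a = 8.8 mm, b = 3 mm
Formula: c = sqrt(a^2 + b^2)
a^2 = 77.44, b^2 = 9
a^2 + b^2 = 86.44
c = sqrt(86.44)
c = 9.2973
9.2973 mm


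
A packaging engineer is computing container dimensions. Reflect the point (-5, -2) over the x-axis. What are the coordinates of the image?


Transformation: reflection
Original point: (-5, -2)
Rule for reflection over the x-axis: (x, y) -> (x, -y)
Apply: (-5, -2) -> (-5, 2)
(-5, 2)


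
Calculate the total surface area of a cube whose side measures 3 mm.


Shape: cube
Side s = 3 mm
A cube has 6 square faces.
Formula: SA = 6 * s^2
s^2 = 9
SA = 6 * 9
SA = 54
54 mm^2


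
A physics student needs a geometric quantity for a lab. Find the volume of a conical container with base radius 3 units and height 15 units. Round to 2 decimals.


Shape: cone
Radius r = 3 units, Height h = 15 units
Formula: V = (1/3) * pi * r^2 * h
r^2 = 9
pi * r^2 * h = pi * 9 * 15 = 135 * pi
V = 135 * pi / 3
V = 141.37
141.37 units^3


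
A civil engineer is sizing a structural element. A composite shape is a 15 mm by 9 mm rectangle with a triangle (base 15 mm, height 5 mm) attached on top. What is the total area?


Composite shape: rectangle + triangle
Rectangle area = 15 * 9 = 135
Triangle area = 0.5 * 15 * 5 = 37.5
Total = 135 + 37.5
Total = 172.5
172.5 mm^2


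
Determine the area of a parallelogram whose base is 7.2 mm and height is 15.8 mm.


Shape: parallelogram
Base b = 7.2 mm, Height h = 15.8 mm
Formula: A = b * h
A = 7.2 * 15.8
A = 113.76
113.76 mm^2


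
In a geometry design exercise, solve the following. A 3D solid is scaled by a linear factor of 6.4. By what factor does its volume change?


Linear scale factor k = 6.4
Rule: under a linear scaling by k, volumes scale by k^3.
k^3 = 6.4 * 6.4 * 6.4
k^3 = 40.96 * 6.4
k^3 = 262.144
Volume scales by a factor of 262.144.
262.144 (dimensionless)


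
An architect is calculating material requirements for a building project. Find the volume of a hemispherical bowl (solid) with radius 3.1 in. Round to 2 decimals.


Shape: hemisphere (half of a sphere)
Radius r = 3.1 in
Formula: V = (1/2) * (4/3) * pi * r^3 = (2/3) * pi * r^3
r^3 = 29.791
(2/3) * 29.791 = 19.860667
V = 19.860667 * pi
V = 62.39
62.39 in^3


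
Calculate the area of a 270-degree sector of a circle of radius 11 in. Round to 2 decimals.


Shape: circular sector
Radius r = 11 in, Angle = 270 degrees
Formula: A = (angle/360) * pi * r^2
r^2 = 121
Fraction of circle = 270/360
A = (270/360) * pi * 121
A = 90.75 * pi
A = 285.1
285.1 in^2


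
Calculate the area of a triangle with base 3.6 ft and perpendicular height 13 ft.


Shape: triangle
Base b = 3.6 ft, Height h = 13 ft
Formula: A = (1/2) * b * h
A = 0.5 * 3.6 * 13
A = 0.5 * 46.8
A = 23.4
23.4 ft^2


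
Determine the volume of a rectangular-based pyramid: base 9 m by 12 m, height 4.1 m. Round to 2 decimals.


Shape: rectangular pyramid
Base: 9 m x 12 m, Height h = 4.1 m
Formula: V = (1/3) * base_area * h
base_area = 9 * 12 = 108
base_area * h = 108 * 4.1 = 442.8
V = 442.8 / 3
V = 147.6
147.6 m^3


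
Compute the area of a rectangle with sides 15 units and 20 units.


Shape: rectangle
Length l = 15 units, Width w = 20 units
Formula: A = l * w
A = 15 * 20
A = 300
300 units^2


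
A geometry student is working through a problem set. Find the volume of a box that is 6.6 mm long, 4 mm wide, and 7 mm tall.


Shape: rectangular prism
l = 6.6 mm, w = 4 mm, h = 7 mm
Formula: V = l * w * h
V = 6.6 * 4 * 7
V = 26.4 * 7
V = 184.8
184.8 mm^3


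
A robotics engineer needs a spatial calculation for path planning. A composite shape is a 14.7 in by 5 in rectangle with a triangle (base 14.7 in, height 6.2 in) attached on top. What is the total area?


Composite shape: rectangle + triangle
Rectangle area = 14.7 * 5 = 73.5
Triangle area = 0.5 * 14.7 * 6.2 = 45.57
Total = 73.5 + 45.57
Total = 119.07
119.07 in^2


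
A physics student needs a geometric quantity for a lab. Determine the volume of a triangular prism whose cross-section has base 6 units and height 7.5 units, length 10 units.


Shape: triangular prism
Triangle base = 6 units, triangle height = 7.5 units, prism length L = 10 units
Formula: V = (1/2 * b * h_tri) * L
Cross-section area = 0.5 * 6 * 7.5 = 22.5
V = 22.5 * 10
V = 225
225 units^3


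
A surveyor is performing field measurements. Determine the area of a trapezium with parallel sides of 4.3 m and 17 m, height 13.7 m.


Shape: trapezoid
Parallel sides a = 4.3 m, b = 17 m; Height h = 13.7 m
Formula: A = (a + b) * h / 2
a + b = 4.3 + 17 = 21.3
A = 21.3 * 13.7 / 2
A = 291.81 / 2
A = 145.905
145.905 m^2


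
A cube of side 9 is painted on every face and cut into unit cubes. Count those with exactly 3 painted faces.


Large cube: 9 x 9 x 9, cut into unit cubes.
Cubes with 3 painted faces are at the corners. A cube always has 8 corners.
Count = 8
8 unit cubes


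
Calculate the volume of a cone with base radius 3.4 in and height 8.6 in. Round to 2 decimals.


Shape: cone
Radius r = 3.4 in, Height h = 8.6 in
Formula: V = (1/3) * pi * r^2 * h
r^2 = 11.56
pi * r^2 * h = pi * 11.56 * 8.6 = 99.416 * pi
V = 99.416 * pi / 3
V = 104.11
104.11 in^3


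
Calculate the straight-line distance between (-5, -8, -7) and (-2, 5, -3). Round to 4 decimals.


3D distance between two points
P1 = (-5, -8, -7), P2 = (-2, 5, -3)
Formula: d = sqrt((x2-x1)^2 + (y2-y1)^2 + (z2-z1)^2)
dx = -2 - -5 = 3
dy = 5 - -8 = 13
dz = -3 - -7 = 4
dx^2 + dy^2 + dz^2 = 9 + 169 + 16 = 194
d = sqrt(194)
d = 13.9284
13.9284 units


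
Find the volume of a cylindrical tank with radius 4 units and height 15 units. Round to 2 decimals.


Shape: cylinder
Radius r = 4 units, Height h = 15 units
Formula: V = pi * r^2 * h
r^2 = 16
V = pi * 16 * 15
V = 240 * pi
V = 753.98
753.98 units^3


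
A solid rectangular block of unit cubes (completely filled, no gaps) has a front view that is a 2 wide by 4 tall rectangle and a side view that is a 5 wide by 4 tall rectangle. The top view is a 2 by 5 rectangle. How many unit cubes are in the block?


Orthographic views of a solid rectangular block:
Front view 2 x 4 -> length = 2, height = 4
Side view 5 x 4 -> width = 5, height = 4 (consistent)
Top view 2 x 5 -> confirms length = 2, width = 5
The block is 2 x 5 x 4.
Total unit cubes = 2 * 5 * 4 = 40
40 unit cubes


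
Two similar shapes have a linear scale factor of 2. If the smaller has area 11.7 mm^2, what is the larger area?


Linear scale factor k = 2
Original area = 11.7 mm^2
Rule: under a linear scaling by k, areas scale by k^2.
k^2 = 2^2 = 4
New area = 11.7 * 4
New area = 46.8
46.8 mm^2


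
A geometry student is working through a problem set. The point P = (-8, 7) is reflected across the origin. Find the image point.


Transformation: reflection
Original point: (-8, 7)
Rule for reflection through the origin: (x, y) -> (-x, -y)
Apply: (-8, 7) -> (8, -7)
(8, -7)


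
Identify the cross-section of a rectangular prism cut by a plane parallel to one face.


Solid: rectangular prism
Cutting plane: parallel to one face
Visualize the intersection of the plane with the solid's surface.
The boundary of the cut region is a rectangle.
rectangle


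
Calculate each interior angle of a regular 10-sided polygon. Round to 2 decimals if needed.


Shape: regular decagon (10 sides)
Formula: interior angle = (n - 2) * 180 / n
(n - 2) = 8
(n - 2) * 180 = 1440
angle = 1440 / 10
angle = 144
144 degrees


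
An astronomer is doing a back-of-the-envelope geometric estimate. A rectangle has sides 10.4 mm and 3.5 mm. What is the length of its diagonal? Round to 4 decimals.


Shape: rectangle (diagonal via Pythagoras)
Sides: 10.4 mm and 3.5 mm
Formula: d = sqrt(l^2 + w^2)
l^2 = 108.16, w^2 = 12.25
l^2 + w^2 = 120.41
d = sqrt(120.41)
d = 10.9731
10.9731 mm


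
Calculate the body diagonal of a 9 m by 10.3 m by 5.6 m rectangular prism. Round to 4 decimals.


Shape: rectangular box (space diagonal)
l = 9 m, w = 10.3 m, h = 5.6 m
Visualize: the diagonal of the base, then a right triangle with that diagonal and the height.
Formula: d = sqrt(l^2 + w^2 + h^2)
l^2 + w^2 + h^2 = 81 + 106.09 + 31.36 = 218.45
d = sqrt(218.45)
d = 14.7801
14.7801 m


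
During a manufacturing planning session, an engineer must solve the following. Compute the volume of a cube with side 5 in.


Shape: cube
Side s = 5 in
Formula: V = s^3
V = 5 * 5 * 5
V = 25 * 5
V = 125
125 in^3


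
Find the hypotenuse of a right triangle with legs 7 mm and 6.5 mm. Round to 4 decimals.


Shape: right triangle
Legs a = 7 mm, b = 6.5 mm
Formula: c = sqrt(a^2 + b^2)
a^2 = 49, b^2 = 42.25
a^2 + b^2 = 91.25
c = sqrt(91.25)
c = 9.5525
9.5525 mm


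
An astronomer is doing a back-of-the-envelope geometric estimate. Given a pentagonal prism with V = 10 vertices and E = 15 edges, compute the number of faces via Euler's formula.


Polyhedron: pentagonal prism
Euler's formula for convex polyhedra: V - E + F = 2
Given: V = 10 vertices and E = 15 edges
Solve for F:
F = 2 + E - V = 2 + 15 - 10 = 7
7 faces


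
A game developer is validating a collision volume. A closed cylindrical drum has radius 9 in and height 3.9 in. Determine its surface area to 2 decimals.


Shape: closed cylinder
Radius r = 9 in, Height h = 3.9 in
Formula: SA = 2*pi*r^2 + 2*pi*r*h = 2*pi*r*(r + h)
r + h = 12.9
2 * r * (r + h) = 2 * 9 * 12.9 = 232.2
SA = 232.2 * pi
SA = 729.48
729.48 in^2


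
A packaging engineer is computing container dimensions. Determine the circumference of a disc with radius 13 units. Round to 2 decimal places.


Shape: circle
Radius r = 13 units
Formula: C = 2 * pi * r
C = 2 * pi * 13
C = 26 * pi
C = 81.68
81.68 units


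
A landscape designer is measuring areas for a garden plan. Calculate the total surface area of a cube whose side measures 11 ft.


Shape: cube
Side s = 11 ft
A cube has 6 square faces.
Formula: SA = 6 * s^2
s^2 = 121
SA = 6 * 121
SA = 726
726 ft^2


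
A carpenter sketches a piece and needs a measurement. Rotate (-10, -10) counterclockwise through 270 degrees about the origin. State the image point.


Transformation: rotation about the origin
Original point: (-10, -10)
Rule for 270 deg counterclockwise: (x, y) -> (y, -x)
Apply: (-10, -10) -> (-10, 10)
(-10, 10)


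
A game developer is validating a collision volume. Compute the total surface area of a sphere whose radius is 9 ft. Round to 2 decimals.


Shape: sphere
Radius r = 9 ft
Formula: SA = 4 * pi * r^2
r^2 = 81
SA = 4 * pi * 81
SA = 324 * pi
SA = 1017.88
1017.88 ft^2


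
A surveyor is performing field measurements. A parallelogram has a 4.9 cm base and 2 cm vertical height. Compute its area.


Shape: parallelogram
Base b = 4.9 cm, Height h = 2 cm
Formula: A = b * h
A = 4.9 * 2
A = 9.8
9.8 cm^2


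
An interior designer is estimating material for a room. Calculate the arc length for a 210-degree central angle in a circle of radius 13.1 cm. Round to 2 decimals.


Shape: circular arc
Radius r = 13.1 cm, Angle = 210 degrees
Formula: L = (angle/360) * 2 * pi * r
2 * pi * r = 26.2 * pi
L = (210/360) * 26.2 * pi
L = 15.283333 * pi
L = 48.01
48.01 cm


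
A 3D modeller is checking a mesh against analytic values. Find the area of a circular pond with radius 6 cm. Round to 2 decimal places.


Shape: circle
Radius r = 6 cm
Formula: A = pi * r^2
r^2 = 6^2 = 36
A = pi * 36
A = 113.1
113.1 cm^2


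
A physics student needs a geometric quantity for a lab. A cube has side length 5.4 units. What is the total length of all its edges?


Shape: cube
Side s = 5.4 units
A cube has 12 edges, all equal.
Formula: total edge length = 12 * s
Total = 12 * 5.4
Total = 64.8
64.8 units


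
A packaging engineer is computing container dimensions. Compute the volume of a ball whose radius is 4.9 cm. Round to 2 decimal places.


Shape: sphere
Radius r = 4.9 cm
Formula: V = (4/3) * pi * r^3
r^3 = 117.649
(4/3) * 117.649 = 156.865333
V = 156.865333 * pi
V = 492.81
492.81 cm^3


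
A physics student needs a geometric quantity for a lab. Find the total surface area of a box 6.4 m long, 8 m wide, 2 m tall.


Shape: rectangular prism
l = 6.4 m, w = 8 m, h = 2 m
Formula: SA = 2(lw + lh + wh)
lw = 51.2, lh = 12.8, wh = 16
lw + lh + wh = 80
SA = 2 * 80
SA = 160
160 m^2


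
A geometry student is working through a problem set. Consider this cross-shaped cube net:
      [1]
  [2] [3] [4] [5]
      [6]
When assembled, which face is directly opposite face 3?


Net: cross layout. Take square 3 as the base (bottom).
Fold the four squares in the horizontal row up around 3: 2 -> left, 4 -> right, 5 wraps to the top.
Fold 1 and 6 up from 3: 1 -> back, 6 -> front.
Opposite pairs are therefore: (1, 6), (2, 4), (3, 5).
Face 3 is opposite face 5.
face 5


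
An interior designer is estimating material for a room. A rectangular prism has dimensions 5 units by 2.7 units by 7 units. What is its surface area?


Shape: rectangular prism
l = 5 units, w = 2.7 units, h = 7 units
Formula: SA = 2(lw + lh + wh)
lw = 13.5, lh = 35, wh = 18.9
lw + lh + wh = 67.4
SA = 2 * 67.4
SA = 134.8
134.8 units^2


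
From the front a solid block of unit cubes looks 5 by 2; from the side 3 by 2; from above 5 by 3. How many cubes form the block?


Orthographic views of a solid rectangular block:
Front view 5 x 2 -> length = 5, height = 2
Side view 3 x 2 -> width = 3, height = 2 (consistent)
Top view 5 x 3 -> confirms length = 5, width = 3
The block is 5 x 3 x 2.
Total unit cubes = 5 * 3 * 2 = 30
30 unit cubes


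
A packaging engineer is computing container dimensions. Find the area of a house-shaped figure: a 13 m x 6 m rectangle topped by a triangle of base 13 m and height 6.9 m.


Composite shape: rectangle + triangle
Rectangle area = 13 * 6 = 78
Triangle area = 0.5 * 13 * 6.9 = 44.85
Total = 78 + 44.85
Total = 122.85
122.85 m^2


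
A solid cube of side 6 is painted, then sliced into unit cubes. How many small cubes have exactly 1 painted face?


Large cube: 6 x 6 x 6, cut into unit cubes.
n = 6, so n - 2 = 4
Cubes with 1 painted face lie in the interior of each face.
A cube has 6 faces; each contributes (n - 2)^2 = 16 such cubes.
Count = 6 * 16 = 96
96 unit cubes


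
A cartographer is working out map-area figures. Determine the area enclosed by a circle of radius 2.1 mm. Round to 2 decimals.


Shape: circle
Radius r = 2.1 mm
Formula: A = pi * r^2
r^2 = 2.1^2 = 4.41
A = pi * 4.41
A = 13.85
13.85 mm^2


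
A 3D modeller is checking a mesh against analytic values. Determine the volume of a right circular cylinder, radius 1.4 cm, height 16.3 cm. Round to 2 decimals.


Shape: cylinder
Radius r = 1.4 cm, Height h = 16.3 cm
Formula: V = pi * r^2 * h
r^2 = 1.96
V = pi * 1.96 * 16.3
V = 31.948 * pi
V = 100.37
100.37 cm^3


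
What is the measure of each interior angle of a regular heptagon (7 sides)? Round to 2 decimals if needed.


Shape: regular heptagon (7 sides)
Formula: interior angle = (n - 2) * 180 / n
(n - 2) = 5
(n - 2) * 180 = 900
angle = 900 / 7
angle = 128.57
128.57 degrees


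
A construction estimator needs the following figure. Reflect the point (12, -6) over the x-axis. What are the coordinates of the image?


Transformation: reflection
Original point: (12, -6)
Rule for reflection over the x-axis: (x, y) -> (x, -y)
Apply: (12, -6) -> (12, 6)
(12, 6)


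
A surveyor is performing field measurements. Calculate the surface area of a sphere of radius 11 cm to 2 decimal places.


Shape: sphere
Radius r = 11 cm
Formula: SA = 4 * pi * r^2
r^2 = 121
SA = 4 * pi * 121
SA = 484 * pi
SA = 1520.53
1520.53 cm^2


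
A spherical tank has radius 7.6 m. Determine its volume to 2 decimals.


Shape: sphere
Radius r = 7.6 m
Formula: V = (4/3) * pi * r^3
r^3 = 438.976
(4/3) * 438.976 = 585.301333
V = 585.301333 * pi
V = 1838.78
1838.78 m^3


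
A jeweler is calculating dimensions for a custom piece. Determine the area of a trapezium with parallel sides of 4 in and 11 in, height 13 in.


Shape: trapezoid
Parallel sides a = 4 in, b = 11 in; Height h = 13 in
Formula: A = (a + b) * h / 2
a + b = 4 + 11 = 15
A = 15 * 13 / 2
A = 195 / 2
A = 97.5
97.5 in^2


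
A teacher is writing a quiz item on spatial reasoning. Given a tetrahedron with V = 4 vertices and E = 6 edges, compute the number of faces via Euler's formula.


Polyhedron: tetrahedron
Euler's formula for convex polyhedra: V - E + F = 2
Given: V = 4 vertices and E = 6 edges
Solve for F:
F = 2 + E - V = 2 + 6 - 4 = 4
4 faces


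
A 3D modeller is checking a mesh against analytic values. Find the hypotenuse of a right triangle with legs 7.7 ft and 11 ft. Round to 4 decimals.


Shape: right triangle
Legs a = 7.7 ft, b = 11 ft
Formula: c = sqrt(a^2 + b^2)
a^2 = 59.29, b^2 = 121
a^2 + b^2 = 180.29
c = sqrt(180.29)
c = 13.4272
13.4272 ft


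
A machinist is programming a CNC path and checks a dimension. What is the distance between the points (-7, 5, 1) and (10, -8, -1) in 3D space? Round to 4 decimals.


3D distance between two points
P1 = (-7, 5, 1), P2 = (10, -8, -1)
Formula: d = sqrt((x2-x1)^2 + (y2-y1)^2 + (z2-z1)^2)
dx = 10 - -7 = 17
dy = -8 - 5 = -13
dz = -1 - 1 = -2
dx^2 + dy^2 + dz^2 = 289 + 169 + 4 = 462
d = sqrt(462)
d = 21.4942
21.4942 units


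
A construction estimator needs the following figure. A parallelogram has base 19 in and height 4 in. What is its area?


Shape: parallelogram
Base b = 19 in, Height h = 4 in
Formula: A = b * h
A = 19 * 4
A = 76
76 in^2


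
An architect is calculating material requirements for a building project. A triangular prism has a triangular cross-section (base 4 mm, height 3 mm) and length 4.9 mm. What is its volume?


Shape: triangular prism
Triangle base = 4 mm, triangle height = 3 mm, prism length L = 4.9 mm
Formula: V = (1/2 * b * h_tri) * L
Cross-section area = 0.5 * 4 * 3 = 6
V = 6 * 4.9
V = 29.4
29.4 mm^3


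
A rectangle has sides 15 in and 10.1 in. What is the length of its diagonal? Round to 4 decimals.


Shape: rectangle (diagonal via Pythagoras)
Sides: 15 in and 10.1 in
Formula: d = sqrt(l^2 + w^2)
l^2 = 225, w^2 = 102.01
l^2 + w^2 = 327.01
d = sqrt(327.01)
d = 18.0834
18.0834 in


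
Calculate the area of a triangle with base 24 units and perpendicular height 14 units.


Shape: triangle
Base b = 24 units, Height h = 14 units
Formula: A = (1/2) * b * h
A = 0.5 * 24 * 14
A = 0.5 * 336
A = 168
168 units^2


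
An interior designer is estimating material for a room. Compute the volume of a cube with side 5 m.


Shape: cube
Side s = 5 m
Formula: V = s^3
V = 5 * 5 * 5
V = 25 * 5
V = 125
125 m^3


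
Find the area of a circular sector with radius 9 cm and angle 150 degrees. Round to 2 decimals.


Shape: circular sector
Radius r = 9 cm, Angle = 150 degrees
Formula: A = (angle/360) * pi * r^2
r^2 = 81
Fraction of circle = 150/360
A = (150/360) * pi * 81
A = 33.75 * pi
A = 106.03
106.03 cm^2


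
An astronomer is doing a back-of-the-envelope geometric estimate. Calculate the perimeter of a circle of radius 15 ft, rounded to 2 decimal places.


Shape: circle
Radius r = 15 ft
Formula: C = 2 * pi * r
C = 2 * pi * 15
C = 30 * pi
C = 94.25
94.25 ft


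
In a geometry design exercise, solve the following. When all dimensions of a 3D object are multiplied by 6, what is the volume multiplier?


Linear scale factor k = 6
Rule: under a linear scaling by k, volumes scale by k^3.
k^3 = 6 * 6 * 6
k^3 = 36 * 6
k^3 = 216
Volume scales by a factor of 216.
216 (dimensionless)


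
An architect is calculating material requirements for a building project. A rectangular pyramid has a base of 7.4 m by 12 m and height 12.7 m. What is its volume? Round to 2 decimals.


Shape: rectangular pyramid
Base: 7.4 m x 12 m, Height h = 12.7 m
Formula: V = (1/3) * base_area * h
base_area = 7.4 * 12 = 88.8
base_area * h = 88.8 * 12.7 = 1127.76
V = 1127.76 / 3
V = 375.92
375.92 m^3


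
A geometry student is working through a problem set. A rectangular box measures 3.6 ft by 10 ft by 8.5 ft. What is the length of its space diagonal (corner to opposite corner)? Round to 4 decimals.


Shape: rectangular box (space diagonal)
l = 3.6 ft, w = 10 ft, h = 8.5 ft
Visualize: the diagonal of the base, then a right triangle with that diagonal and the height.
Formula: d = sqrt(l^2 + w^2 + h^2)
l^2 + w^2 + h^2 = 12.96 + 100 + 72.25 = 185.21
d = sqrt(185.21)
d = 13.6092
13.6092 ft


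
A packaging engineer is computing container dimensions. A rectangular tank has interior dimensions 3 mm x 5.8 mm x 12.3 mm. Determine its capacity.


Shape: rectangular prism
l = 3 mm, w = 5.8 mm, h = 12.3 mm
Formula: V = l * w * h
V = 3 * 5.8 * 12.3
V = 17.4 * 12.3
V = 214.02
214.02 mm^3


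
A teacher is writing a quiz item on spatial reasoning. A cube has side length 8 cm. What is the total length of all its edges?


Shape: cube
Side s = 8 cm
A cube has 12 edges, all equal.
Formula: total edge length = 12 * s
Total = 12 * 8
Total = 96
96 cm


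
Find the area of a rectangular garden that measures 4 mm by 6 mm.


Shape: rectangle
Length l = 4 mm, Width w = 6 mm
Formula: A = l * w
A = 4 * 6
A = 24
24 mm^2


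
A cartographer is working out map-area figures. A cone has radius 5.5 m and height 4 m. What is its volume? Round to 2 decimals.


Shape: cone
Radius r = 5.5 m, Height h = 4 m
Formula: V = (1/3) * pi * r^2 * h
r^2 = 30.25
pi * r^2 * h = pi * 30.25 * 4 = 121 * pi
V = 121 * pi / 3
V = 126.71
126.71 m^3


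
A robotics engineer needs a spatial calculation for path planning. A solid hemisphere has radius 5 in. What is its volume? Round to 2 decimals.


Shape: hemisphere (half of a sphere)
Radius r = 5 in
Formula: V = (1/2) * (4/3) * pi * r^3 = (2/3) * pi * r^3
r^3 = 125
(2/3) * 125 = 83.333333
V = 83.333333 * pi
V = 261.8
261.8 in^3


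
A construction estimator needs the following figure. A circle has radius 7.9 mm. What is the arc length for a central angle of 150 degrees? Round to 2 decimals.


Shape: circular arc
Radius r = 7.9 mm, Angle = 150 degrees
Formula: L = (angle/360) * 2 * pi * r
2 * pi * r = 15.8 * pi
L = (150/360) * 15.8 * pi
L = 6.583333 * pi
L = 20.68
20.68 mm


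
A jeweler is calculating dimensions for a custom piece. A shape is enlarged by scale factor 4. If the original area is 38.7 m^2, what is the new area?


Linear scale factor k = 4
Original area = 38.7 m^2
Rule: under a linear scaling by k, areas scale by k^2.
k^2 = 4^2 = 16
New area = 38.7 * 16
New area = 619.2
619.2 m^2


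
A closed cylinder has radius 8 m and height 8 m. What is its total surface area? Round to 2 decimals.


Shape: closed cylinder
Radius r = 8 m, Height h = 8 m
Formula: SA = 2*pi*r^2 + 2*pi*r*h = 2*pi*r*(r + h)
r + h = 16
2 * r * (r + h) = 2 * 8 * 16 = 256
SA = 256 * pi
SA = 804.25
804.25 m^2


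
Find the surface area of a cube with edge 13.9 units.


Shape: cube
Side s = 13.9 units
A cube has 6 square faces.
Formula: SA = 6 * s^2
s^2 = 193.21
SA = 6 * 193.21
SA = 1159.26
1159.26 units^2


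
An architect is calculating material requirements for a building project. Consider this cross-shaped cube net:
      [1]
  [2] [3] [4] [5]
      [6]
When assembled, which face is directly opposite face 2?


Net: cross layout. Take square 3 as the base (bottom).
Fold the four squares in the horizontal row up around 3: 2 -> left, 4 -> right, 5 wraps to the top.
Fold 1 and 6 up from 3: 1 -> back, 6 -> front.
Opposite pairs are therefore: (1, 6), (2, 4), (3, 5).
Face 2 is opposite face 4.
face 4


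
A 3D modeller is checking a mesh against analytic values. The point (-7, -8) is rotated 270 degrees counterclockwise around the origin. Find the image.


Transformation: rotation about the origin
Original point: (-7, -8)
Rule for 270 deg counterclockwise: (x, y) -> (y, -x)
Apply: (-7, -8) -> (-8, 7)
(-8, 7)


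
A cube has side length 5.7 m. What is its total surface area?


Shape: cube
Side s = 5.7 m
A cube has 6 square faces.
Formula: SA = 6 * s^2
s^2 = 32.49
SA = 6 * 32.49
SA = 194.94
194.94 m^2


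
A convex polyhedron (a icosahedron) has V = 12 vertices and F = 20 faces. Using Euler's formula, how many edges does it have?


Polyhedron: icosahedron
Euler's formula for convex polyhedra: V - E + F = 2
Given: V = 12 vertices and F = 20 faces
Solve for E:
E = V + F - 2 = 12 + 20 - 2 = 30
30 edges


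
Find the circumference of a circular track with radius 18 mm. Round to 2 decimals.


Shape: circle
Radius r = 18 mm
Formula: C = 2 * pi * r
C = 2 * pi * 18
C = 36 * pi
C = 113.1
113.1 mm


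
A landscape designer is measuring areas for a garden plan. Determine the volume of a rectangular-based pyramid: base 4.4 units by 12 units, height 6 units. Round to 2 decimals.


Shape: rectangular pyramid
Base: 4.4 units x 12 units, Height h = 6 units
Formula: V = (1/3) * base_area * h
base_area = 4.4 * 12 = 52.8
base_area * h = 52.8 * 6 = 316.8
V = 316.8 / 3
V = 105.6
105.6 units^3


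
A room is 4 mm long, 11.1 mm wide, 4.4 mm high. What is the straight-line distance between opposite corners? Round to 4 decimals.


Shape: rectangular box (space diagonal)
l = 4 mm, w = 11.1 mm, h = 4.4 mm
Visualize: the diagonal of the base, then a right triangle with that diagonal and the height.
Formula: d = sqrt(l^2 + w^2 + h^2)
l^2 + w^2 + h^2 = 16 + 123.21 + 19.36 = 158.57
d = sqrt(158.57)
d = 12.5925
12.5925 mm


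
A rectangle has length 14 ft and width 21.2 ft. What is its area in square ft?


Shape: rectangle
Length l = 14 ft, Width w = 21.2 ft
Formula: A = l * w
A = 14 * 21.2
A = 296.8
296.8 ft^2


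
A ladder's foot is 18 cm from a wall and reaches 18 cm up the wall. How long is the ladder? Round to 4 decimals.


Shape: right triangle
Legs a = 18 cm, b = 18 cm
Formula: c = sqrt(a^2 + b^2)
a^2 = 324, b^2 = 324
a^2 + b^2 = 648
c = sqrt(648)
c = 25.4558
25.4558 cm


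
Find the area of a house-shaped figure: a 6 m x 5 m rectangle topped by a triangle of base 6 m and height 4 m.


Composite shape: rectangle + triangle
Rectangle area = 6 * 5 = 30
Triangle area = 0.5 * 6 * 4 = 12
Total = 30 + 12
Total = 42
42 m^2


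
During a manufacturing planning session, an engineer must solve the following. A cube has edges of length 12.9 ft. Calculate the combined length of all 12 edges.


Shape: cube
Side s = 12.9 ft
A cube has 12 edges, all equal.
Formula: total edge length = 12 * s
Total = 12 * 12.9
Total = 154.8
154.8 ft


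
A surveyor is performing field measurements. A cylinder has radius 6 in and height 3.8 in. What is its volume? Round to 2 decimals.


Shape: cylinder
Radius r = 6 in, Height h = 3.8 in
Formula: V = pi * r^2 * h
r^2 = 36
V = pi * 36 * 3.8
V = 136.8 * pi
V = 429.77
429.77 in^3


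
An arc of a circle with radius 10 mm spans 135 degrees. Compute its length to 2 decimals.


Shape: circular arc
Radius r = 10 mm, Angle = 135 degrees
Formula: L = (angle/360) * 2 * pi * r
2 * pi * r = 20 * pi
L = (135/360) * 20 * pi
L = 7.5 * pi
L = 23.56
23.56 mm


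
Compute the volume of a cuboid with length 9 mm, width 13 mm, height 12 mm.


Shape: rectangular prism
l = 9 mm, w = 13 mm, h = 12 mm
Formula: V = l * w * h
V = 9 * 13 * 12
V = 117 * 12
V = 1404
1404 mm^3


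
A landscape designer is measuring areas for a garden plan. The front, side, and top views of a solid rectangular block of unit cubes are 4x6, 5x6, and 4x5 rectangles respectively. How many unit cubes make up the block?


Orthographic views of a solid rectangular block:
Front view 4 x 6 -> length = 4, height = 6
Side view 5 x 6 -> width = 5, height = 6 (consistent)
Top view 4 x 5 -> confirms length = 4, width = 5
The block is 4 x 5 x 6.
Total unit cubes = 4 * 5 * 6 = 120
120 unit cubes


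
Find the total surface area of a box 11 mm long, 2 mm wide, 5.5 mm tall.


Shape: rectangular prism
l = 11 mm, w = 2 mm, h = 5.5 mm
Formula: SA = 2(lw + lh + wh)
lw = 22, lh = 60.5, wh = 11
lw + lh + wh = 93.5
SA = 2 * 93.5
SA = 187
187 mm^2


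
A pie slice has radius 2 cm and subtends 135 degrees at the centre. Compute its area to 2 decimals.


Shape: circular sector
Radius r = 2 cm, Angle = 135 degrees
Formula: A = (angle/360) * pi * r^2
r^2 = 4
Fraction of circle = 135/360
A = (135/360) * pi * 4
A = 1.5 * pi
A = 4.71
4.71 cm^2


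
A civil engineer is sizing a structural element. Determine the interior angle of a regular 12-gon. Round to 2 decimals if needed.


Shape: regular dodecagon (12 sides)
Formula: interior angle = (n - 2) * 180 / n
(n - 2) = 10
(n - 2) * 180 = 1800
angle = 1800 / 12
angle = 150
150 degrees


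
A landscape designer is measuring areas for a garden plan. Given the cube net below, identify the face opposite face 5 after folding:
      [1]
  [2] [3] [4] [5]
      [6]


Net: cross layout. Take square 3 as the base (bottom).
Fold the four squares in the horizontal row up around 3: 2 -> left, 4 -> right, 5 wraps to the top.
Fold 1 and 6 up from 3: 1 -> back, 6 -> front.
Opposite pairs are therefore: (1, 6), (2, 4), (3, 5).
Face 5 is opposite face 3.
face 3


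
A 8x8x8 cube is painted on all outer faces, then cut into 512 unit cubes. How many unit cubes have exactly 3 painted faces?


Large cube: 8 x 8 x 8, cut into unit cubes.
Cubes with 3 painted faces are at the corners. A cube always has 8 corners.
Count = 8
8 unit cubes


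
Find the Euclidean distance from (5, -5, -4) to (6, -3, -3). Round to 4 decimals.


3D distance between two points
P1 = (5, -5, -4), P2 = (6, -3, -3)
Formula: d = sqrt((x2-x1)^2 + (y2-y1)^2 + (z2-z1)^2)
dx = 6 - 5 = 1
dy = -3 - -5 = 2
dz = -3 - -4 = 1
dx^2 + dy^2 + dz^2 = 1 + 4 + 1 = 6
d = sqrt(6)
d = 2.4495
2.4495 units


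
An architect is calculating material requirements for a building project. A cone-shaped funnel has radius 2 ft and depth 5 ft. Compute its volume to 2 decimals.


Shape: cone
Radius r = 2 ft, Height h = 5 ft
Formula: V = (1/3) * pi * r^2 * h
r^2 = 4
pi * r^2 * h = pi * 4 * 5 = 20 * pi
V = 20 * pi / 3
V = 20.94
20.94 ft^3


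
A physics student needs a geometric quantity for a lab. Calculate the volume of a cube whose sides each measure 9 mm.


Shape: cube
Side s = 9 mm
Formula: V = s^3
V = 9 * 9 * 9
V = 81 * 9
V = 729
729 mm^3


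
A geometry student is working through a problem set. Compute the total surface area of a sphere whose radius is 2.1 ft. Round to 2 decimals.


Shape: sphere
Radius r = 2.1 ft
Formula: SA = 4 * pi * r^2
r^2 = 4.41
SA = 4 * pi * 4.41
SA = 17.64 * pi
SA = 55.42
55.42 ft^2


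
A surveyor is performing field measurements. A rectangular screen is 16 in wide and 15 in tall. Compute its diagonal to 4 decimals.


Shape: rectangle (diagonal via Pythagoras)
Sides: 16 in and 15 in
Formula: d = sqrt(l^2 + w^2)
l^2 = 256, w^2 = 225
l^2 + w^2 = 481
d = sqrt(481)
d = 21.9317
21.9317 in
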